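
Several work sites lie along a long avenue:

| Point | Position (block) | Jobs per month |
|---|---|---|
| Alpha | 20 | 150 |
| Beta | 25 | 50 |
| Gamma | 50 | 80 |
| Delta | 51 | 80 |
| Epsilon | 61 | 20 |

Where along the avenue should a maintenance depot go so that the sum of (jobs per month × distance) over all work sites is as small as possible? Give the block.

x = 25

For a sum of weighted absolute distances on a line, the optimum is the weighted median (not the mean). Total weight W = 380; half-weight = 190.
Sort by position and accumulate weight:
  block 20 (Alpha, w=150) → cum 150
  block 25 (Beta, w=50) → cum 200  ≥ 190 → median here
  block 50 (Gamma, w=80) → cum 280
  block 51 (Delta, w=80) → cum 360
  block 61 (Epsilon, w=20) → cum 380
Optimal location: block 25.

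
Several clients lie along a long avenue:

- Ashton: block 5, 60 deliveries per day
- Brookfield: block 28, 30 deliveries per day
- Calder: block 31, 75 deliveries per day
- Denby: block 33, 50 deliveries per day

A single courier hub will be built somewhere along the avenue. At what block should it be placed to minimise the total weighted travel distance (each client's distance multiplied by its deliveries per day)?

For a sum of weighted absolute distances on a line, the optimum is the weighted median (not the mean). Total weight W = 215; half-weight = 107.5.
Sort by position and accumulate weight:
  block 5 (Ashton, w=60) → cum 60
  block 28 (Brookfield, w=30) → cum 90
  block 31 (Calder, w=75) → cum 165  ≥ 107.5 → median here
  block 33 (Denby, w=50) → cum 215
Optimal location: block 31.

x = 31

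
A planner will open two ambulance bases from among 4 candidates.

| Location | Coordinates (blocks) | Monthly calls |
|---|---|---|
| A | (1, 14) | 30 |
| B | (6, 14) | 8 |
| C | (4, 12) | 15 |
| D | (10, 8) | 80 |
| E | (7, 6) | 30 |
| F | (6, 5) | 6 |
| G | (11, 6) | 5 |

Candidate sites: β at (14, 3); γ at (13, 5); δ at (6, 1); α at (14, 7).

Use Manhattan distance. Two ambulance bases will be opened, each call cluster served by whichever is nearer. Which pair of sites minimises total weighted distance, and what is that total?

{δ, α}, total 1463

Evaluate every pair (each demand assigned to the nearer of the two):
  {δ, α}: total = 1463
  {γ, δ}: total = 1538
  {γ, α}: total = 1612
  {β, α}: total = 1665
  {β, γ}: total = 1745
  {β, δ}: total = 1793
Best pair: {δ, α} with total 1463.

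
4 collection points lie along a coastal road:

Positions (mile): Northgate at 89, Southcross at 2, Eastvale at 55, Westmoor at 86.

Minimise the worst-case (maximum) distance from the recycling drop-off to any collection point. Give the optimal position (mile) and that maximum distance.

The 1-center on a line is the midpoint of the two extreme points: leftmost at 2, rightmost at 89.
Optimal location = (2 + 89)/2 = 45.5; maximum distance = (89 − 2)/2 = 43.5.

location 45.5, max distance 43.5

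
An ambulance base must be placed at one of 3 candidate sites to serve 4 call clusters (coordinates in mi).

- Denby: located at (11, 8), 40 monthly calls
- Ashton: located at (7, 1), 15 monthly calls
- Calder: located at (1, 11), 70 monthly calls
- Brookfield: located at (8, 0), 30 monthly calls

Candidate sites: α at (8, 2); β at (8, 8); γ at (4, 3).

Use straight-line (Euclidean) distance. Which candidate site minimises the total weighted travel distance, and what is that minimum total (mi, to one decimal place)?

β, total 999.2 mi

Total weighted distance at each candidate:
  α (8, 2): total = 1147.7
  β (8, 8): total = 999.2
  γ (4, 3): total = 1146.3
Minimum is at β with total 999.2 mi.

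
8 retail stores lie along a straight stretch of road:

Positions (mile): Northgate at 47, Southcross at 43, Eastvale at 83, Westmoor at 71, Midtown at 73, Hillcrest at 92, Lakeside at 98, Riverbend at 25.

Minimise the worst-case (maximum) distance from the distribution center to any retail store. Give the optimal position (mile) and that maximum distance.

location 61.5, max distance 36.5

The 1-center on a line is the midpoint of the two extreme points: leftmost at 25, rightmost at 98.
Optimal location = (25 + 98)/2 = 61.5; maximum distance = (98 − 25)/2 = 36.5.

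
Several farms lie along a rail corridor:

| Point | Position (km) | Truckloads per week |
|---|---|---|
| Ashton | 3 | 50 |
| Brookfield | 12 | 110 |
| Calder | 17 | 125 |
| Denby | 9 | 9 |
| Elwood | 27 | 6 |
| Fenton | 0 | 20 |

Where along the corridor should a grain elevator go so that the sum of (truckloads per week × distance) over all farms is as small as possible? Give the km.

x = 12

For a sum of weighted absolute distances on a line, the optimum is the weighted median (not the mean). Total weight W = 320; half-weight = 160.
Sort by position and accumulate weight:
  km 0 (Fenton, w=20) → cum 20
  km 3 (Ashton, w=50) → cum 70
  km 9 (Denby, w=9) → cum 79
  km 12 (Brookfield, w=110) → cum 189  ≥ 160 → median here
  km 17 (Calder, w=125) → cum 314
  km 27 (Elwood, w=6) → cum 320
Optimal location: km 12.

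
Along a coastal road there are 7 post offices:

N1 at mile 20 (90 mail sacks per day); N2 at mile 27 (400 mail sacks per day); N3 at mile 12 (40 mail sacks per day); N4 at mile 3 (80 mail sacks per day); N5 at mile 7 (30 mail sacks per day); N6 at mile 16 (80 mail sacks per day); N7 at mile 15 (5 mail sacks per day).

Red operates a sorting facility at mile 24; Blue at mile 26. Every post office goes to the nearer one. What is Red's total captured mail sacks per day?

325

The indifferent point is the midpoint (24+26)/2 = 25; post offices left of it (closer to Red at 24) go to Red, those right go to Blue.
  N4 at 3 (w=80) → Red
  N5 at 7 (w=30) → Red
  N3 at 12 (w=40) → Red
  N7 at 15 (w=5) → Red
  N6 at 16 (w=80) → Red
  N1 at 20 (w=90) → Red
  N2 at 27 (w=400) → Blue
Red captures 325; Blue captures 400.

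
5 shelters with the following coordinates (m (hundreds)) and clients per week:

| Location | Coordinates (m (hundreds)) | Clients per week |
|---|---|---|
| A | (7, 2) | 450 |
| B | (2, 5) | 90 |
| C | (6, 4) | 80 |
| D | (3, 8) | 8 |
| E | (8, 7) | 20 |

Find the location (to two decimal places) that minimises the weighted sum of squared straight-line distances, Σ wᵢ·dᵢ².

The minimiser of Σwᵢ‖p−pᵢ‖² is the weighted centroid p* = (Σwᵢpᵢ)/(Σwᵢ).
Σwᵢ = 648.
Σwᵢxᵢ = 450·7 + 90·2 + 80·6 + 8·3 + 20·8 = 3994.
Σwᵢyᵢ = 450·2 + 90·5 + 80·4 + 8·8 + 20·7 = 1874.
x* = 3994/648 = 6.16, y* = 1874/648 = 2.89.

(6.16, 2.89)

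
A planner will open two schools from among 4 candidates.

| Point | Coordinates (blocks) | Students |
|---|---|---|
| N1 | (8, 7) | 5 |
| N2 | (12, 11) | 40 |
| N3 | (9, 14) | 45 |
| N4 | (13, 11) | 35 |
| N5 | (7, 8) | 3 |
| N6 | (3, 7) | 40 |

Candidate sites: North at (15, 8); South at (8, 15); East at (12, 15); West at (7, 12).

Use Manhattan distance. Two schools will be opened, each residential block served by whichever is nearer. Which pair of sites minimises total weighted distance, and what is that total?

{East, West}, total 917

Evaluate every pair (each demand assigned to the nearer of the two):
  {East, West}: total = 917
  {South, West}: total = 977
  {North, West}: total = 997
  {South, East}: total = 1009
  {North, South}: total = 1089
  {North, East}: total = 1099
Best pair: {East, West} with total 917.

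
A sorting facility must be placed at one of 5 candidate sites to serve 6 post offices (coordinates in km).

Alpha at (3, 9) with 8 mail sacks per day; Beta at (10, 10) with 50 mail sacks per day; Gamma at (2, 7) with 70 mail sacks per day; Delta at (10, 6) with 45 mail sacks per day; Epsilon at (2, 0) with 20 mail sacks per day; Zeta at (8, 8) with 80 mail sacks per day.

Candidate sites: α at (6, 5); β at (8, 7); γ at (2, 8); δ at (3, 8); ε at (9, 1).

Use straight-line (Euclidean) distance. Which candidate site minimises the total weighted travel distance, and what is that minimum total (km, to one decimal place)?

Total weighted distance at each candidate:
  α (6, 5): total = 1275.3
  β (8, 7): total = 1008.4
  γ (2, 8): total = 1504.7
  δ (3, 8): total = 1359.9
  ε (9, 1): total = 2114.7
Minimum is at β with total 1008.4 km.

β, total 1008.4 km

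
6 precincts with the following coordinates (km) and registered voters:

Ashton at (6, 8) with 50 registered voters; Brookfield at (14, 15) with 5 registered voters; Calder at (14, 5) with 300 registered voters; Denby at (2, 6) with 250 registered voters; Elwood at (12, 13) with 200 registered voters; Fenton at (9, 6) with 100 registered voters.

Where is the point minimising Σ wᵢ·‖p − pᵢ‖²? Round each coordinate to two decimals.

(9.25, 7.38)

The minimiser of Σwᵢ‖p−pᵢ‖² is the weighted centroid p* = (Σwᵢpᵢ)/(Σwᵢ).
Σwᵢ = 905.
Σwᵢxᵢ = 50·6 + 5·14 + 300·14 + 250·2 + 200·12 + 100·9 = 8370.
Σwᵢyᵢ = 50·8 + 5·15 + 300·5 + 250·6 + 200·13 + 100·6 = 6675.
x* = 8370/905 = 9.25, y* = 6675/905 = 7.38.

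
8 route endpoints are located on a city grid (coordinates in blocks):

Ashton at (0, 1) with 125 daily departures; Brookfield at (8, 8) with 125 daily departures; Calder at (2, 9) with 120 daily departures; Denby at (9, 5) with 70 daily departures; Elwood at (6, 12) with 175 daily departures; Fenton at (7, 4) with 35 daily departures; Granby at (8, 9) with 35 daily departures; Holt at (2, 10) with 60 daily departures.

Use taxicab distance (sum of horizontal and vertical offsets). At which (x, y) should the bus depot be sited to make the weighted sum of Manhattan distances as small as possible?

Manhattan distance separates: Σwᵢ(|x−xᵢ|+|y−yᵢ|) = Σwᵢ|x−xᵢ| + Σwᵢ|y−yᵢ|, so x and y are optimised independently as 1-D weighted medians.
Total weight W = 745; half = 372.5.
x-coordinate, sorted with cumulative weight:
  x=0 (Ashton, w=125) cum 125
  x=2 (Calder, w=120) cum 245
  x=2 (Holt, w=60) cum 305
  x=6 (Elwood, w=175) cum 480  ← median
  x=7 (Fenton, w=35) cum 515
  x=8 (Brookfield, w=125) cum 640
  x=8 (Granby, w=35) cum 675
  x=9 (Denby, w=70) cum 745
⇒ x* = 6
y-coordinate, sorted with cumulative weight:
  y=1 (Ashton, w=125) cum 125
  y=4 (Fenton, w=35) cum 160
  y=5 (Denby, w=70) cum 230
  y=8 (Brookfield, w=125) cum 355
  y=9 (Calder, w=120) cum 475  ← median
  y=9 (Granby, w=35) cum 510
  y=10 (Holt, w=60) cum 570
  y=12 (Elwood, w=175) cum 745
⇒ y* = 9

(6, 9)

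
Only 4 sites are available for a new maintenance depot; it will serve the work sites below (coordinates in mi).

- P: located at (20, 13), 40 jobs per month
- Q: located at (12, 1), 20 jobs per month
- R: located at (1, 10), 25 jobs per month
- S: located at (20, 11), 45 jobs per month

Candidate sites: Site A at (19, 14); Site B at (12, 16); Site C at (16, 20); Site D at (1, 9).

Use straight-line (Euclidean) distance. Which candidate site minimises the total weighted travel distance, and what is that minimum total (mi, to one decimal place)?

Site A, total 955.1 mi

Total weighted distance at each candidate:
  Site A (19, 14): total = 955.1
  Site B (12, 16): total = 1379.5
  Site C (16, 20): total = 1604.7
  Site D (1, 9): total = 1933.4
Minimum is at Site A with total 955.1 mi.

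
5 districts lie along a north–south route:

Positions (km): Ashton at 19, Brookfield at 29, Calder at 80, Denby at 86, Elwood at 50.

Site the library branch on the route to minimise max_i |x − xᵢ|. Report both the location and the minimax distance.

location 52.5, max distance 33.5

The 1-center on a line is the midpoint of the two extreme points: leftmost at 19, rightmost at 86.
Optimal location = (19 + 86)/2 = 52.5; maximum distance = (86 − 19)/2 = 33.5.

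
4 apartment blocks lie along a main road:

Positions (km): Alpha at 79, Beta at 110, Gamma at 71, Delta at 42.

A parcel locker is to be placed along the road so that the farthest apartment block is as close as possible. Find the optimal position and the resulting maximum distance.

The 1-center on a line is the midpoint of the two extreme points: leftmost at 42, rightmost at 110.
Optimal location = (42 + 110)/2 = 76; maximum distance = (110 − 42)/2 = 34.

location 76, max distance 34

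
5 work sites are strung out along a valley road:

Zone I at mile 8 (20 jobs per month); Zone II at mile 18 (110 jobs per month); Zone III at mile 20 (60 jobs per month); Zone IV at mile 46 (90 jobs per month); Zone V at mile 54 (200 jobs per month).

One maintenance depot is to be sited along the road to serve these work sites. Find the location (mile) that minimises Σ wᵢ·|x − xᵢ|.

For a sum of weighted absolute distances on a line, the optimum is the weighted median (not the mean). Total weight W = 480; half-weight = 240.
Sort by position and accumulate weight:
  mile 8 (Zone I, w=20) → cum 20
  mile 18 (Zone II, w=110) → cum 130
  mile 20 (Zone III, w=60) → cum 190
  mile 46 (Zone IV, w=90) → cum 280  ≥ 240 → median here
  mile 54 (Zone V, w=200) → cum 480
Optimal location: mile 46.

x = 46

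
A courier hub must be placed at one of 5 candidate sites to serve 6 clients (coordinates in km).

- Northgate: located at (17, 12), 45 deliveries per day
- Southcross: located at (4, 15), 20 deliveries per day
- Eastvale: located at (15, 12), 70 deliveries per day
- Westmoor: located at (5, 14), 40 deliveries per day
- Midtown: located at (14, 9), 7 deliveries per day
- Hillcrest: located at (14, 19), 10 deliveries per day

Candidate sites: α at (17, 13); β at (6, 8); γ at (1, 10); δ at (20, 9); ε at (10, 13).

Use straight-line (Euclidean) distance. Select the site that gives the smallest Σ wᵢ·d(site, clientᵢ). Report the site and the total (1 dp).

α, total 1048.3 km

Total weighted distance at each candidate:
  α (17, 13): total = 1048.3
  β (6, 8): total = 1797.5
  γ (1, 10): total = 2307.8
  δ (20, 9): total = 1731.9
  ε (10, 13): total = 1117.3
Minimum is at α with total 1048.3 km.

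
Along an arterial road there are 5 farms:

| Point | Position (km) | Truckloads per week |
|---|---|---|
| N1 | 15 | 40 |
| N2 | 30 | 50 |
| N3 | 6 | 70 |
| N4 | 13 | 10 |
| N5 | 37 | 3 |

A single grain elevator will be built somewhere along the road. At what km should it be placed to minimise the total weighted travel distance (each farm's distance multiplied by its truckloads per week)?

For a sum of weighted absolute distances on a line, the optimum is the weighted median (not the mean). Total weight W = 173; half-weight = 86.5.
Sort by position and accumulate weight:
  km 6 (N3, w=70) → cum 70
  km 13 (N4, w=10) → cum 80
  km 15 (N1, w=40) → cum 120  ≥ 86.5 → median here
  km 30 (N2, w=50) → cum 170
  km 37 (N5, w=3) → cum 173
Optimal location: km 15.

x = 15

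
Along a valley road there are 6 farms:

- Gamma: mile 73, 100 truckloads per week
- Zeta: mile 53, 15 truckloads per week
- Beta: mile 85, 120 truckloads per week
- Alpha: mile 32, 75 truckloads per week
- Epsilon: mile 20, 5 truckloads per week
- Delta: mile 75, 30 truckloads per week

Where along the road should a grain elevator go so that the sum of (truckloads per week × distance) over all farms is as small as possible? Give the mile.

For a sum of weighted absolute distances on a line, the optimum is the weighted median (not the mean). Total weight W = 345; half-weight = 172.5.
Sort by position and accumulate weight:
  mile 20 (Epsilon, w=5) → cum 5
  mile 32 (Alpha, w=75) → cum 80
  mile 53 (Zeta, w=15) → cum 95
  mile 73 (Gamma, w=100) → cum 195  ≥ 172.5 → median here
  mile 75 (Delta, w=30) → cum 225
  mile 85 (Beta, w=120) → cum 345
Optimal location: mile 73.

x = 73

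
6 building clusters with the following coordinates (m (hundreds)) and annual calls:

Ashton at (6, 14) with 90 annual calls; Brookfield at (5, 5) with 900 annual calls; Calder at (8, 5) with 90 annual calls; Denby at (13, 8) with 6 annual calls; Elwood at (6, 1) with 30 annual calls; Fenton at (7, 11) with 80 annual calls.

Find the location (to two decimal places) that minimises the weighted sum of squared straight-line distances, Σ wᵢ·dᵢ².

The minimiser of Σwᵢ‖p−pᵢ‖² is the weighted centroid p* = (Σwᵢpᵢ)/(Σwᵢ).
Σwᵢ = 1196.
Σwᵢxᵢ = 90·6 + 900·5 + 90·8 + 6·13 + 30·6 + 80·7 = 6578.
Σwᵢyᵢ = 90·14 + 900·5 + 90·5 + 6·8 + 30·1 + 80·11 = 7168.
x* = 6578/1196 = 5.50, y* = 7168/1196 = 5.99.

(5.50, 5.99)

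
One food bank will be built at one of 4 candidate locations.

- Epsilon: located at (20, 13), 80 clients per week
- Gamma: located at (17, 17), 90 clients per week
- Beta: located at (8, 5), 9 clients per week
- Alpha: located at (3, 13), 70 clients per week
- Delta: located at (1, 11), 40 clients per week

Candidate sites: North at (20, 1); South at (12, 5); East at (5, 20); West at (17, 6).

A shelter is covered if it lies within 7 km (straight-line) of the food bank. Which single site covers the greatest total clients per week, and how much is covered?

Coverage radius r = 7 km; a point is covered iff (Δx)²+(Δy)² ≤ 7² = 49.
  North (20, 1): covers {none} → 0
  South (12, 5): covers {Beta} → 9
  East (5, 20): covers {none} → 0
  West (17, 6): covers {none} → 0
Maximum coverage at South: 9 clients per week.

South, covering 9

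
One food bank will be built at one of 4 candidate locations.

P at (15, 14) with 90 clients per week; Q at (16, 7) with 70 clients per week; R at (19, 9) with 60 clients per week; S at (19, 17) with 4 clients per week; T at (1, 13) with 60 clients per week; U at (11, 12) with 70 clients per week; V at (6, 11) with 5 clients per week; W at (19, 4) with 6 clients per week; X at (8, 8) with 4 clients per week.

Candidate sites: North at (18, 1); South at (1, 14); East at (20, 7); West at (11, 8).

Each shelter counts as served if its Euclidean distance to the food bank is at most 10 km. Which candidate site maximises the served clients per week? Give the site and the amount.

Coverage radius r = 10 km; a point is covered iff (Δx)²+(Δy)² ≤ 10² = 100.
  North (18, 1): covers {Q, R, W} → 136
  South (1, 14): covers {T, V, X} → 69
  East (20, 7): covers {P, Q, R, W} → 226
  West (11, 8): covers {P, Q, R, U, V, W, X} → 305
Maximum coverage at West: 305 clients per week.

West, covering 305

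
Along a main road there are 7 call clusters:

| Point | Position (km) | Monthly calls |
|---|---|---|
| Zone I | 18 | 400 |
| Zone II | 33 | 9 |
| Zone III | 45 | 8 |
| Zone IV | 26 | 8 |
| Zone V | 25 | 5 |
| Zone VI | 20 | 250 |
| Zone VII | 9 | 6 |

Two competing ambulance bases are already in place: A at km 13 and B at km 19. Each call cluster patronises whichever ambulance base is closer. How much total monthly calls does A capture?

6

The indifferent point is the midpoint (13+19)/2 = 16; call clusters left of it (closer to A at 13) go to A, those right go to B.
  Zone VII at 9 (w=6) → A
  Zone I at 18 (w=400) → B
  Zone VI at 20 (w=250) → B
  Zone V at 25 (w=5) → B
  Zone IV at 26 (w=8) → B
  Zone II at 33 (w=9) → B
  Zone III at 45 (w=8) → B
A captures 6; B captures 680.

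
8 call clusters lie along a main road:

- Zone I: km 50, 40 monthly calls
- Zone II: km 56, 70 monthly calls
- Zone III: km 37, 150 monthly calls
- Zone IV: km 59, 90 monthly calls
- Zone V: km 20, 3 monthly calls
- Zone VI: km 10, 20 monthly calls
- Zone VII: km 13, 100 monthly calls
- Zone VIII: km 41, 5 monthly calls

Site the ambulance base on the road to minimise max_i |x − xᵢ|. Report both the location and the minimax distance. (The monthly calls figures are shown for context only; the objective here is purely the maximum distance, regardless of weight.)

location 34.5, max distance 24.5

The 1-center on a line is the midpoint of the two extreme points: leftmost at 10, rightmost at 59.
Optimal location = (10 + 59)/2 = 34.5; maximum distance = (59 − 10)/2 = 24.5.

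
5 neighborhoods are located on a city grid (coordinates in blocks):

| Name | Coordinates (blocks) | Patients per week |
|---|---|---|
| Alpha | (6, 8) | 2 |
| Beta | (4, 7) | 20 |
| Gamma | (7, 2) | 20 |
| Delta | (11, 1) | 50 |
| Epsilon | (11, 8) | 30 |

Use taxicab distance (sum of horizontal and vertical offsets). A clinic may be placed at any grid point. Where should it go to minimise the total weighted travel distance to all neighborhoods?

Manhattan distance separates: Σwᵢ(|x−xᵢ|+|y−yᵢ|) = Σwᵢ|x−xᵢ| + Σwᵢ|y−yᵢ|, so x and y are optimised independently as 1-D weighted medians.
Total weight W = 122; half = 61.
x-coordinate, sorted with cumulative weight:
  x=4 (Beta, w=20) cum 20
  x=6 (Alpha, w=2) cum 22
  x=7 (Gamma, w=20) cum 42
  x=11 (Delta, w=50) cum 92  ← median
  x=11 (Epsilon, w=30) cum 122
⇒ x* = 11
y-coordinate, sorted with cumulative weight:
  y=1 (Delta, w=50) cum 50
  y=2 (Gamma, w=20) cum 70  ← median
  y=7 (Beta, w=20) cum 90
  y=8 (Alpha, w=2) cum 92
  y=8 (Epsilon, w=30) cum 122
⇒ y* = 2

(11, 2)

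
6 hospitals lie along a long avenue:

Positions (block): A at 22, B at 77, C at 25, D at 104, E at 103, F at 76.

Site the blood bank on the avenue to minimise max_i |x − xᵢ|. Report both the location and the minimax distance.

The 1-center on a line is the midpoint of the two extreme points: leftmost at 22, rightmost at 104.
Optimal location = (22 + 104)/2 = 63; maximum distance = (104 − 22)/2 = 41.

location 63, max distance 41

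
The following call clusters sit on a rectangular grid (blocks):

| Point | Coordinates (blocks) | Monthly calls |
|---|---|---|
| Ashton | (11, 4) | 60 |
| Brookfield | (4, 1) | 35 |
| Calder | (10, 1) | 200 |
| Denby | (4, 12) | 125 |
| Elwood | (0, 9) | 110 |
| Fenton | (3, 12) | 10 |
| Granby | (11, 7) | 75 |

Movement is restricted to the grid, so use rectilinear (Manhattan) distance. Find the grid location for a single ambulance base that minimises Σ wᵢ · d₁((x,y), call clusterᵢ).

(10, 7)

Manhattan distance separates: Σwᵢ(|x−xᵢ|+|y−yᵢ|) = Σwᵢ|x−xᵢ| + Σwᵢ|y−yᵢ|, so x and y are optimised independently as 1-D weighted medians.
Total weight W = 615; half = 307.5.
x-coordinate, sorted with cumulative weight:
  x=0 (Elwood, w=110) cum 110
  x=3 (Fenton, w=10) cum 120
  x=4 (Brookfield, w=35) cum 155
  x=4 (Denby, w=125) cum 280
  x=10 (Calder, w=200) cum 480  ← median
  x=11 (Ashton, w=60) cum 540
  x=11 (Granby, w=75) cum 615
⇒ x* = 10
y-coordinate, sorted with cumulative weight:
  y=1 (Brookfield, w=35) cum 35
  y=1 (Calder, w=200) cum 235
  y=4 (Ashton, w=60) cum 295
  y=7 (Granby, w=75) cum 370  ← median
  y=9 (Elwood, w=110) cum 480
  y=12 (Denby, w=125) cum 605
  y=12 (Fenton, w=10) cum 615
⇒ y* = 7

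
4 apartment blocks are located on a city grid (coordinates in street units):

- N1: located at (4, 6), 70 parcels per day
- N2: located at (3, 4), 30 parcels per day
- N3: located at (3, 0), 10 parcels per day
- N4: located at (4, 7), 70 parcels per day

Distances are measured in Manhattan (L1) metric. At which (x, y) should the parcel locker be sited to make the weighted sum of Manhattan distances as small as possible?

Manhattan distance separates: Σwᵢ(|x−xᵢ|+|y−yᵢ|) = Σwᵢ|x−xᵢ| + Σwᵢ|y−yᵢ|, so x and y are optimised independently as 1-D weighted medians.
Total weight W = 180; half = 90.
x-coordinate, sorted with cumulative weight:
  x=3 (N2, w=30) cum 30
  x=3 (N3, w=10) cum 40
  x=4 (N1, w=70) cum 110  ← median
  x=4 (N4, w=70) cum 180
⇒ x* = 4
y-coordinate, sorted with cumulative weight:
  y=0 (N3, w=10) cum 10
  y=4 (N2, w=30) cum 40
  y=6 (N1, w=70) cum 110  ← median
  y=7 (N4, w=70) cum 180
⇒ y* = 6

(4, 6)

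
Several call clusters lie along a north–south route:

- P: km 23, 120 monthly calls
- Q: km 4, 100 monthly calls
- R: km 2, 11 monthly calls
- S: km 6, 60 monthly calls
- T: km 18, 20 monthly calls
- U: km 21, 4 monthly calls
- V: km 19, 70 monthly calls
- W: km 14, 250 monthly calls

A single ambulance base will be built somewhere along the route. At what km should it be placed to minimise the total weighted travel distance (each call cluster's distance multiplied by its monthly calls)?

x = 14

For a sum of weighted absolute distances on a line, the optimum is the weighted median (not the mean). Total weight W = 635; half-weight = 317.5.
Sort by position and accumulate weight:
  km 2 (R, w=11) → cum 11
  km 4 (Q, w=100) → cum 111
  km 6 (S, w=60) → cum 171
  km 14 (W, w=250) → cum 421  ≥ 317.5 → median here
  km 18 (T, w=20) → cum 441
  km 19 (V, w=70) → cum 511
  km 21 (U, w=4) → cum 515
  km 23 (P, w=120) → cum 635
Optimal location: km 14.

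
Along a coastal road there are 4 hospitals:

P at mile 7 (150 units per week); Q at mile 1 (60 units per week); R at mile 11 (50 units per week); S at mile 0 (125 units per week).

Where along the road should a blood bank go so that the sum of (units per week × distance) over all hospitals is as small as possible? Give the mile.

For a sum of weighted absolute distances on a line, the optimum is the weighted median (not the mean). Total weight W = 385; half-weight = 192.5.
Sort by position and accumulate weight:
  mile 0 (S, w=125) → cum 125
  mile 1 (Q, w=60) → cum 185
  mile 7 (P, w=150) → cum 335  ≥ 192.5 → median here
  mile 11 (R, w=50) → cum 385
Optimal location: mile 7.

x = 7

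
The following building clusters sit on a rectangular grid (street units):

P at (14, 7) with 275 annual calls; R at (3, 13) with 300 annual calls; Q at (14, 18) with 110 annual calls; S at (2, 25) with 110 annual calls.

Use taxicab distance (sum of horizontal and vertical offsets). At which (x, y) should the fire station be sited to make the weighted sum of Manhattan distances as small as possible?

Manhattan distance separates: Σwᵢ(|x−xᵢ|+|y−yᵢ|) = Σwᵢ|x−xᵢ| + Σwᵢ|y−yᵢ|, so x and y are optimised independently as 1-D weighted medians.
Total weight W = 795; half = 397.5.
x-coordinate, sorted with cumulative weight:
  x=2 (S, w=110) cum 110
  x=3 (R, w=300) cum 410  ← median
  x=14 (P, w=275) cum 685
  x=14 (Q, w=110) cum 795
⇒ x* = 3
y-coordinate, sorted with cumulative weight:
  y=7 (P, w=275) cum 275
  y=13 (R, w=300) cum 575  ← median
  y=18 (Q, w=110) cum 685
  y=25 (S, w=110) cum 795
⇒ y* = 13

(3, 13)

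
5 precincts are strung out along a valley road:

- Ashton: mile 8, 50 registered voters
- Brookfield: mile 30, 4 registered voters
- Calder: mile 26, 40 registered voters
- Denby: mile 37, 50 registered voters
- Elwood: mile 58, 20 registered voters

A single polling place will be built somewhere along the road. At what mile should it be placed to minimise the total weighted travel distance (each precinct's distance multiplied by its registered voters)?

For a sum of weighted absolute distances on a line, the optimum is the weighted median (not the mean). Total weight W = 164; half-weight = 82.
Sort by position and accumulate weight:
  mile 8 (Ashton, w=50) → cum 50
  mile 26 (Calder, w=40) → cum 90  ≥ 82 → median here
  mile 30 (Brookfield, w=4) → cum 94
  mile 37 (Denby, w=50) → cum 144
  mile 58 (Elwood, w=20) → cum 164
Optimal location: mile 26.

x = 26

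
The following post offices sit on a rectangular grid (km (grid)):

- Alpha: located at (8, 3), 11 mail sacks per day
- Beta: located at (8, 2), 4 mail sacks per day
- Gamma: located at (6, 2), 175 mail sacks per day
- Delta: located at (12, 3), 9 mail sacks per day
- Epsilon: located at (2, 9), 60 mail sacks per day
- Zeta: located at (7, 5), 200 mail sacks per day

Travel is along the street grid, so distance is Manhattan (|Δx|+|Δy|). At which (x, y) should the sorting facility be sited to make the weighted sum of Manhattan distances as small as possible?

(6, 5)

Manhattan distance separates: Σwᵢ(|x−xᵢ|+|y−yᵢ|) = Σwᵢ|x−xᵢ| + Σwᵢ|y−yᵢ|, so x and y are optimised independently as 1-D weighted medians.
Total weight W = 459; half = 229.5.
x-coordinate, sorted with cumulative weight:
  x=2 (Epsilon, w=60) cum 60
  x=6 (Gamma, w=175) cum 235  ← median
  x=7 (Zeta, w=200) cum 435
  x=8 (Alpha, w=11) cum 446
  x=8 (Beta, w=4) cum 450
  x=12 (Delta, w=9) cum 459
⇒ x* = 6
y-coordinate, sorted with cumulative weight:
  y=2 (Beta, w=4) cum 4
  y=2 (Gamma, w=175) cum 179
  y=3 (Alpha, w=11) cum 190
  y=3 (Delta, w=9) cum 199
  y=5 (Zeta, w=200) cum 399  ← median
  y=9 (Epsilon, w=60) cum 459
⇒ y* = 5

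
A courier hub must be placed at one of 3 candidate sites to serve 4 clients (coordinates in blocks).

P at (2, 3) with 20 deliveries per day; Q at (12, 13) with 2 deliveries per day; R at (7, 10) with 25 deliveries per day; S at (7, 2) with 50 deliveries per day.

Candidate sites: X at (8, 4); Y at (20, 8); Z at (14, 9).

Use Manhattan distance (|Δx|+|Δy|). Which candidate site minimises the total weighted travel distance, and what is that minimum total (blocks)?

Total weighted distance at each candidate:
  X (8, 4): total = 491
  Y (20, 8): total = 1811
  Z (14, 9): total = 1272
Minimum is at X with total 491 blocks.

X, total 491 blocks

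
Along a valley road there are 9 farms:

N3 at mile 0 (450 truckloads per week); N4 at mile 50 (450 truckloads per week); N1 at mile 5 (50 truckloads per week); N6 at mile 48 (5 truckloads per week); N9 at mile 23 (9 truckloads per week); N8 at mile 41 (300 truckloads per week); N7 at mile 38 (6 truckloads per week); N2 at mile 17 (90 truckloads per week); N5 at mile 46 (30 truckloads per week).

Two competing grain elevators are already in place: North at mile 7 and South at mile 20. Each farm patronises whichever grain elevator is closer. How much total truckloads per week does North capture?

The indifferent point is the midpoint (7+20)/2 = 13.5; farms left of it (closer to North at 7) go to North, those right go to South.
  N3 at 0 (w=450) → North
  N1 at 5 (w=50) → North
  N2 at 17 (w=90) → South
  N9 at 23 (w=9) → South
  N7 at 38 (w=6) → South
  N8 at 41 (w=300) → South
  N5 at 46 (w=30) → South
  N6 at 48 (w=5) → South
  N4 at 50 (w=450) → South
North captures 500; South captures 890.

500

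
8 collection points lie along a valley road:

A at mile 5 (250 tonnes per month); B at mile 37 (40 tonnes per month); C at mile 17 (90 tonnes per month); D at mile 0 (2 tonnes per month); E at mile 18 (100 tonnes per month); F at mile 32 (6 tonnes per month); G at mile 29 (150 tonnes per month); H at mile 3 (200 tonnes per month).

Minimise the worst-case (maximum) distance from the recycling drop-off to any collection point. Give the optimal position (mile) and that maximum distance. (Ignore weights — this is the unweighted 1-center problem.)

The 1-center on a line is the midpoint of the two extreme points: leftmost at 0, rightmost at 37.
Optimal location = (0 + 37)/2 = 18.5; maximum distance = (37 − 0)/2 = 18.5.

location 18.5, max distance 18.5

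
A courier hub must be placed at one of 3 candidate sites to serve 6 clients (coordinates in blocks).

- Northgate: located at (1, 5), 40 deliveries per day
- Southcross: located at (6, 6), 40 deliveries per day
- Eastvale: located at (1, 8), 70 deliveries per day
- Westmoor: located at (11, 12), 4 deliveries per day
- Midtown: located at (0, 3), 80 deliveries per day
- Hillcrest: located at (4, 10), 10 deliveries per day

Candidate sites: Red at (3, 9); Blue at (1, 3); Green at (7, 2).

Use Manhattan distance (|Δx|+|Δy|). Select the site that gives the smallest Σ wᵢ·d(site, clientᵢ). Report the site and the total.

Total weighted distance at each candidate:
  Red (3, 9): total = 1474
  Blue (1, 3): total = 1006
  Green (7, 2): total = 2206
Minimum is at Blue with total 1006 blocks.

Blue, total 1006 blocks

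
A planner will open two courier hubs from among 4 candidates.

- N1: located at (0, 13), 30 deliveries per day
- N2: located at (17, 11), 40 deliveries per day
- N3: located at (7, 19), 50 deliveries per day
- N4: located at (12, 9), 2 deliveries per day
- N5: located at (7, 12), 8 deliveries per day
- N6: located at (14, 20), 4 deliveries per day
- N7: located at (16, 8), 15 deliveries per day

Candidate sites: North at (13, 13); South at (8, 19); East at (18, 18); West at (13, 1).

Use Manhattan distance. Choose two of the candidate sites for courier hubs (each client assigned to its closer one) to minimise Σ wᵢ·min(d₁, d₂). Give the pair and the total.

{North, South}, total 894

Evaluate every pair (each demand assigned to the nearer of the two):
  {North, South}: total = 894
  {South, East}: total = 1086
  {South, West}: total = 1290
  {North, East}: total = 1440
  {North, West}: total = 1448
  {East, West}: total = 1938
Best pair: {North, South} with total 894.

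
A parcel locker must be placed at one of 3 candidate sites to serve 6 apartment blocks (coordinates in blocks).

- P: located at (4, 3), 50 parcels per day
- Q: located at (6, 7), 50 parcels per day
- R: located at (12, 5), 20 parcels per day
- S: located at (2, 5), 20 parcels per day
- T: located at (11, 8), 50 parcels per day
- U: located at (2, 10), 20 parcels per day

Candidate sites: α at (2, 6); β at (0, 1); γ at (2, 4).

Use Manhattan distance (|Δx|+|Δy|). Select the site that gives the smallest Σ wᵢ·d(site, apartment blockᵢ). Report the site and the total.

α, total 1370 blocks

Total weighted distance at each candidate:
  α (2, 6): total = 1370
  β (0, 1): total = 2460
  γ (2, 4): total = 1510
Minimum is at α with total 1370 blocks.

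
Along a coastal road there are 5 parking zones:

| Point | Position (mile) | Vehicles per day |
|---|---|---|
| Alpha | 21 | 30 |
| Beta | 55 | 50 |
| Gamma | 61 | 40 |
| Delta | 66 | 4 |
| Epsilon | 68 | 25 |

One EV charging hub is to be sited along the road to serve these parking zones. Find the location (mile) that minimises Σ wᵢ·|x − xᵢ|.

x = 55

For a sum of weighted absolute distances on a line, the optimum is the weighted median (not the mean). Total weight W = 149; half-weight = 74.5.
Sort by position and accumulate weight:
  mile 21 (Alpha, w=30) → cum 30
  mile 55 (Beta, w=50) → cum 80  ≥ 74.5 → median here
  mile 61 (Gamma, w=40) → cum 120
  mile 66 (Delta, w=4) → cum 124
  mile 68 (Epsilon, w=25) → cum 149
Optimal location: mile 55.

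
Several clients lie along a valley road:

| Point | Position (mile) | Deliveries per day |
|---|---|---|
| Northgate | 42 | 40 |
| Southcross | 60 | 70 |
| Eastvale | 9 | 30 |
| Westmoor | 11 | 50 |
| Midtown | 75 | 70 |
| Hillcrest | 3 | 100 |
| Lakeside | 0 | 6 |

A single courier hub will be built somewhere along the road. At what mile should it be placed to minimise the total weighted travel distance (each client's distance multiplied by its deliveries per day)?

For a sum of weighted absolute distances on a line, the optimum is the weighted median (not the mean). Total weight W = 366; half-weight = 183.
Sort by position and accumulate weight:
  mile 0 (Lakeside, w=6) → cum 6
  mile 3 (Hillcrest, w=100) → cum 106
  mile 9 (Eastvale, w=30) → cum 136
  mile 11 (Westmoor, w=50) → cum 186  ≥ 183 → median here
  mile 42 (Northgate, w=40) → cum 226
  mile 60 (Southcross, w=70) → cum 296
  mile 75 (Midtown, w=70) → cum 366
Optimal location: mile 11.

x = 11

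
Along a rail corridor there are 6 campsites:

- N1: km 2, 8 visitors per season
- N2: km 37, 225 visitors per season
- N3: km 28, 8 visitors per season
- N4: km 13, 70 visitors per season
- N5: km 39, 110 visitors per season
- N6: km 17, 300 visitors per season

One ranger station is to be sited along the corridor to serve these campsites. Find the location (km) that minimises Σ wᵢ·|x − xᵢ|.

x = 17

For a sum of weighted absolute distances on a line, the optimum is the weighted median (not the mean). Total weight W = 721; half-weight = 360.5.
Sort by position and accumulate weight:
  km 2 (N1, w=8) → cum 8
  km 13 (N4, w=70) → cum 78
  km 17 (N6, w=300) → cum 378  ≥ 360.5 → median here
  km 28 (N3, w=8) → cum 386
  km 37 (N2, w=225) → cum 611
  km 39 (N5, w=110) → cum 721
Optimal location: km 17.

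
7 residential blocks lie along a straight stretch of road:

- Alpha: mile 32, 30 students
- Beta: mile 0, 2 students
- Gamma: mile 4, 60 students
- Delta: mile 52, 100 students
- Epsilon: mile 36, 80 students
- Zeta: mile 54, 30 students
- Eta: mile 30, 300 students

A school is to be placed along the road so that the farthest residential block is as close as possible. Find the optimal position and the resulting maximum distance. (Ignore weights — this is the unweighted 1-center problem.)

The 1-center on a line is the midpoint of the two extreme points: leftmost at 0, rightmost at 54.
Optimal location = (0 + 54)/2 = 27; maximum distance = (54 − 0)/2 = 27.

location 27, max distance 27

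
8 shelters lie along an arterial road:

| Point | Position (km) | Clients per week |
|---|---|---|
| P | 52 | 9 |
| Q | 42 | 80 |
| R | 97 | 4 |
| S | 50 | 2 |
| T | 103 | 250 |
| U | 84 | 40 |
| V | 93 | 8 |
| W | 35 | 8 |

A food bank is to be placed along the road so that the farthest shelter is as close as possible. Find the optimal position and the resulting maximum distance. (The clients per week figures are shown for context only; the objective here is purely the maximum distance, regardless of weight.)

The 1-center on a line is the midpoint of the two extreme points: leftmost at 35, rightmost at 103.
Optimal location = (35 + 103)/2 = 69; maximum distance = (103 − 35)/2 = 34.

location 69, max distance 34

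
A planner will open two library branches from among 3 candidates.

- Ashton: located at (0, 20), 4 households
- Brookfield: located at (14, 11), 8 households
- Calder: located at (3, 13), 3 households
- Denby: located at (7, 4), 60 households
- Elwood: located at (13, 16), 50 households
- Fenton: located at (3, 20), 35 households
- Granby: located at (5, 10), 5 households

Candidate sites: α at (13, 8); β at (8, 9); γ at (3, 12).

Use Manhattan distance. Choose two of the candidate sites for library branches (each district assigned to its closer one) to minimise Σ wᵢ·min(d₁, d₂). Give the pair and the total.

Evaluate every pair (each demand assigned to the nearer of the two):
  {β, γ}: total = 1371
  {α, γ}: total = 1379
  {α, β}: total = 1475
Best pair: {β, γ} with total 1371.

{β, γ}, total 1371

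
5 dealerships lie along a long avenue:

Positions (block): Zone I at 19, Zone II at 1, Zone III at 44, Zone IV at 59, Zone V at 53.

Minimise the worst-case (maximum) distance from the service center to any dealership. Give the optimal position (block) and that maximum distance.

The 1-center on a line is the midpoint of the two extreme points: leftmost at 1, rightmost at 59.
Optimal location = (1 + 59)/2 = 30; maximum distance = (59 − 1)/2 = 29.

location 30, max distance 29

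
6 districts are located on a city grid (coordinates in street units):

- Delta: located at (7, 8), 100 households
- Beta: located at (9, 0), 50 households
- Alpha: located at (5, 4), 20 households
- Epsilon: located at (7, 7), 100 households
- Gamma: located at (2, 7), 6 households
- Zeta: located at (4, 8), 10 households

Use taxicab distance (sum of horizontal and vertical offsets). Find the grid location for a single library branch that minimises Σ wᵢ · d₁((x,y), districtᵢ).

(7, 7)

Manhattan distance separates: Σwᵢ(|x−xᵢ|+|y−yᵢ|) = Σwᵢ|x−xᵢ| + Σwᵢ|y−yᵢ|, so x and y are optimised independently as 1-D weighted medians.
Total weight W = 286; half = 143.
x-coordinate, sorted with cumulative weight:
  x=2 (Gamma, w=6) cum 6
  x=4 (Zeta, w=10) cum 16
  x=5 (Alpha, w=20) cum 36
  x=7 (Delta, w=100) cum 136
  x=7 (Epsilon, w=100) cum 236  ← median
  x=9 (Beta, w=50) cum 286
⇒ x* = 7
y-coordinate, sorted with cumulative weight:
  y=0 (Beta, w=50) cum 50
  y=4 (Alpha, w=20) cum 70
  y=7 (Epsilon, w=100) cum 170  ← median
  y=7 (Gamma, w=6) cum 176
  y=8 (Delta, w=100) cum 276
  y=8 (Zeta, w=10) cum 286
⇒ y* = 7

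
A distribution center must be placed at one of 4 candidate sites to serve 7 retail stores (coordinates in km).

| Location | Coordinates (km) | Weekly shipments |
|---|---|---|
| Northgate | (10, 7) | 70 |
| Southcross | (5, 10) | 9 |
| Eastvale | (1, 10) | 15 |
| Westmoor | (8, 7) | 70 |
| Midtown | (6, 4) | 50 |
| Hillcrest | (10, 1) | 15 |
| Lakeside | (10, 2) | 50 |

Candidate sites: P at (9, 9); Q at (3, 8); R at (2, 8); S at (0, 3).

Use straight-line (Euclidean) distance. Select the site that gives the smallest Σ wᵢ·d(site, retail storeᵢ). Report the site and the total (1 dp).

P, total 1237.1 km

Total weighted distance at each candidate:
  P (9, 9): total = 1237.1
  Q (3, 8): total = 1779.3
  R (2, 8): total = 1998.4
  S (0, 3): total = 2523.1
Minimum is at P with total 1237.1 km.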